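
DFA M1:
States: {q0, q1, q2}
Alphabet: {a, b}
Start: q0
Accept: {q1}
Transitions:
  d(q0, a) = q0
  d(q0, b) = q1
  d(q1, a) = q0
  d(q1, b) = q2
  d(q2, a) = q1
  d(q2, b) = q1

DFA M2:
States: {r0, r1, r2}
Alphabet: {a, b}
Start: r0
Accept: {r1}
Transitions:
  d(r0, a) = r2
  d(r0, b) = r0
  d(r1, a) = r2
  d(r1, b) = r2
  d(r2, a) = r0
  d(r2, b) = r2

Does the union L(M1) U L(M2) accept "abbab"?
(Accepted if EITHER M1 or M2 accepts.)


M1: final=q2 accepted=False
M2: final=r0 accepted=False

No, union rejects (neither accepts)


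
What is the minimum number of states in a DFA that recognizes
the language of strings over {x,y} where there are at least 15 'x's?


States: count = 0, 1, ..., 14, and a final '>= 15' state.
Total: 15 + 1 = 16. Accept = '>= 15' state.

16


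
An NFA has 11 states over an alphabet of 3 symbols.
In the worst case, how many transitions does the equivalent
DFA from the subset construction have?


Subset construction: one DFA state per subset of NFA states = 2^11 = 2048 states.
Each DFA state has 3 outgoing transitions: 2048 * 3 = 6144

6144


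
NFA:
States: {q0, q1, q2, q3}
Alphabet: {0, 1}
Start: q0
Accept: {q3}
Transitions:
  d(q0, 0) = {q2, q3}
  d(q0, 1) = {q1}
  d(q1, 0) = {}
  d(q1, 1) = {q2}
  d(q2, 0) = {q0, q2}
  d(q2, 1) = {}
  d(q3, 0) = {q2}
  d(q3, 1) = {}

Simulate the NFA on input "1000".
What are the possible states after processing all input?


Start: {q0}
  --1--> {q1}
  --0--> {}
  --0--> {}
  --0--> {}

{} (empty set, no valid transitions)


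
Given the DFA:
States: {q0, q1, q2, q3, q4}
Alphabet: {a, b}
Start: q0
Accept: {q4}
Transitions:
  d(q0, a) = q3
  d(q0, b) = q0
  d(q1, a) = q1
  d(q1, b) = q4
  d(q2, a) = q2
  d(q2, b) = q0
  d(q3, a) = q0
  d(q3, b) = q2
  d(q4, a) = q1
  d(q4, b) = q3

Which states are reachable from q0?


BFS from q0:
  layer 0: {q0}
  layer 1: {q3}
  layer 2: {q2}

{q0, q2, q3}


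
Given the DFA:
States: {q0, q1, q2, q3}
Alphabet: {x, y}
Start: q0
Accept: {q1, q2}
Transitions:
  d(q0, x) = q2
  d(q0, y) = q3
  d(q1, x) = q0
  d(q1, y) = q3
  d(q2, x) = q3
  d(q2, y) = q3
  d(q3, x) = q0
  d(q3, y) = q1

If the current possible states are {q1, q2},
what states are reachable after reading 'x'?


Apply transition on 'x' from each current state:
  d(q1, x) = q0
  d(q2, x) = q3

{q0, q3}


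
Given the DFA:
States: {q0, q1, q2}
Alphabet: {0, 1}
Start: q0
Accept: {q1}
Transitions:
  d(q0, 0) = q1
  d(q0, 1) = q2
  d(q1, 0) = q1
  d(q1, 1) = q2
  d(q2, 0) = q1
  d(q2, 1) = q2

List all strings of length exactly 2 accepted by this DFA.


All strings of length 2: 4 total
Accepted: 2

"00", "10"


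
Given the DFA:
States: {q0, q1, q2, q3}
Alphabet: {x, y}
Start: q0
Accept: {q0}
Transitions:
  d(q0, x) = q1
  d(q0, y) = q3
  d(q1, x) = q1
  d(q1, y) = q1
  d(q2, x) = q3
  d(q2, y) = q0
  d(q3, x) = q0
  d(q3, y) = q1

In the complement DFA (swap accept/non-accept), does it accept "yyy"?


Trace: q0 -> q3 -> q1 -> q1
Final: q1
Original accept: {q0}
Complement: q1 is not in original accept

Yes, complement accepts (original rejects)


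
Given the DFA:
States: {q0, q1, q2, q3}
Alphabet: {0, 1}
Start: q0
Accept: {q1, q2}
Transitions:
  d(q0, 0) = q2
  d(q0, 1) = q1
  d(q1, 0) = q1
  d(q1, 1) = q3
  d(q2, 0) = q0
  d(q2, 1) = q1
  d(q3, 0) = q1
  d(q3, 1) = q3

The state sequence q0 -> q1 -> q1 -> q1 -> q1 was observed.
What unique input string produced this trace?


Trace back each transition to find the symbol:
  q0 --[1]--> q1
  q1 --[0]--> q1
  q1 --[0]--> q1
  q1 --[0]--> q1

"1000"


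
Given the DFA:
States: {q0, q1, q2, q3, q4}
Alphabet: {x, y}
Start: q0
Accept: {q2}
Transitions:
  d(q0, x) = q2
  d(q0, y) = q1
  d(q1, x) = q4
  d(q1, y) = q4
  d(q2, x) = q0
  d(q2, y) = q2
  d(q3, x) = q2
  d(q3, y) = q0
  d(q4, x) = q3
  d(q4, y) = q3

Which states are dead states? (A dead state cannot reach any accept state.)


Forward reachability from each state:
  q0 -> reaches accept state q2 (live)
  q1 -> reaches accept state q2 (live)
  q2 -> reaches accept state q2 (live)
  q3 -> reaches accept state q2 (live)
  q4 -> reaches accept state q2 (live)

None (all states can reach an accept state)


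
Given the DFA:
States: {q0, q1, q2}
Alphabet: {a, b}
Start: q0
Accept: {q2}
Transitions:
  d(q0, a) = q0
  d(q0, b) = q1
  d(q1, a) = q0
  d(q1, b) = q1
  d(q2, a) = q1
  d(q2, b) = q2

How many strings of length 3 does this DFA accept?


Enumerating all length-3 strings:
  "aaa" -> q0 [reject]
  "aab" -> q1 [reject]
  "aba" -> q0 [reject]
  "abb" -> q1 [reject]
  "baa" -> q0 [reject]
  "bab" -> q1 [reject]
  "bba" -> q0 [reject]
  "bbb" -> q1 [reject]

0 out of 8


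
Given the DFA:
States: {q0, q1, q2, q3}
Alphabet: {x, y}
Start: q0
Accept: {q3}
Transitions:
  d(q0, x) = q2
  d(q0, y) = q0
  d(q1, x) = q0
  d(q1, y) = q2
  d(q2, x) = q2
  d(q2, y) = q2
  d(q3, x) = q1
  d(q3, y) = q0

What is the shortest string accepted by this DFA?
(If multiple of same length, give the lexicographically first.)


BFS by string length (lex-first path to each state shown):
  len 0: q0<-""
  len 1: q0<-"y", q2<-"x"
  len 2: q0<-"yy", q2<-"xx"
  len 3: q0<-"yyy", q2<-"xxx"
  len 4: q0<-"yyyy", q2<-"xxxx"
  len 5: q0<-"yyyyy", q2<-"xxxxx"
  len 6: q0<-"yyyyyy", q2<-"xxxxxx"
  len 7: q0<-"yyyyyyy", q2<-"xxxxxxx"
  len 8: q0<-"yyyyyyyy", q2<-"xxxxxxxx"

No string accepted (empty language)


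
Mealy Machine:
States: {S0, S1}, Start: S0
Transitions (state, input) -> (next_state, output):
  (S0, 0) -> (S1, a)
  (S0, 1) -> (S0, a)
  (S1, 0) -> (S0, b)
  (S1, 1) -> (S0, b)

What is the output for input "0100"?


Step-by-step:
  (S0, 0) -> (S1, a)
  (S1, 1) -> (S0, b)
  (S0, 0) -> (S1, a)
  (S1, 0) -> (S0, b)

"abab"


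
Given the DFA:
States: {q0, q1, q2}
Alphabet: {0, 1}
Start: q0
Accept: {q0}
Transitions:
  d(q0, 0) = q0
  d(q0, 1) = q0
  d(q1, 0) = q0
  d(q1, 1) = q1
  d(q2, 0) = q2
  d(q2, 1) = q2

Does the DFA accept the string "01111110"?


Trace: q0 -> q0 -> q0 -> q0 -> q0 -> q0 -> q0 -> q0 -> q0
Final state: q0
Accept states: {q0}

Yes, accepted (final state q0 is an accept state)


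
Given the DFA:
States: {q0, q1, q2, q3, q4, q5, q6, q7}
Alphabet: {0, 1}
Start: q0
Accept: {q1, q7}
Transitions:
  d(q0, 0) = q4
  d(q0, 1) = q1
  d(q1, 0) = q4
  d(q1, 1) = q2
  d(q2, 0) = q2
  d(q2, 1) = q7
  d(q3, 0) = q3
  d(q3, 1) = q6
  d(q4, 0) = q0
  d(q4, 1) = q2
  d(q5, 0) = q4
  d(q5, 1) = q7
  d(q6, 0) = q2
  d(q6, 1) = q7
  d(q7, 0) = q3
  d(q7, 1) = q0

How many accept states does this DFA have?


Accept states listed: {q1, q7}
Counting: q1(1) q7(2)

2


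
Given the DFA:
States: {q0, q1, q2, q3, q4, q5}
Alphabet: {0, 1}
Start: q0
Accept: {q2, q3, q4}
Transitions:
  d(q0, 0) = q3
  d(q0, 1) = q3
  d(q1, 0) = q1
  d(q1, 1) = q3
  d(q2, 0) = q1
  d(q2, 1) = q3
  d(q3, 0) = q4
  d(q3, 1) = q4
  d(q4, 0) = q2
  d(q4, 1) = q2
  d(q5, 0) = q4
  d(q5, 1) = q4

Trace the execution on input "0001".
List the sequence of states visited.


Input: 0001
d(q0, 0) = q3
d(q3, 0) = q4
d(q4, 0) = q2
d(q2, 1) = q3


q0 -> q3 -> q4 -> q2 -> q3


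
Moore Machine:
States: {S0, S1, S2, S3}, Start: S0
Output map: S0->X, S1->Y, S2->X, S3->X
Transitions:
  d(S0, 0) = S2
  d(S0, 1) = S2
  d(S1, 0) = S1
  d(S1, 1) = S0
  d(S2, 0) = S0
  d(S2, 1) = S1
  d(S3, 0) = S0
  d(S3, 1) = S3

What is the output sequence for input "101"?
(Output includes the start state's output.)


Start: S0 (output X)
  --1--> S2 (output X)
  --0--> S0 (output X)
  --1--> S2 (output X)

"XXXX"


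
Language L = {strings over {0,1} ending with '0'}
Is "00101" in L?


last symbol = '1'

No, "00101" is not in L


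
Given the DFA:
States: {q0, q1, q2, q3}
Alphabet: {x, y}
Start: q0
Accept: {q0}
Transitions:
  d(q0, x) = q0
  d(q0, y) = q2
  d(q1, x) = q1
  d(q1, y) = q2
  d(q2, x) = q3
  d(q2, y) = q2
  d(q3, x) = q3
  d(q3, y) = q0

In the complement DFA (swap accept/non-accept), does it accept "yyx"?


Trace: q0 -> q2 -> q2 -> q3
Final: q3
Original accept: {q0}
Complement: q3 is not in original accept

Yes, complement accepts (original rejects)


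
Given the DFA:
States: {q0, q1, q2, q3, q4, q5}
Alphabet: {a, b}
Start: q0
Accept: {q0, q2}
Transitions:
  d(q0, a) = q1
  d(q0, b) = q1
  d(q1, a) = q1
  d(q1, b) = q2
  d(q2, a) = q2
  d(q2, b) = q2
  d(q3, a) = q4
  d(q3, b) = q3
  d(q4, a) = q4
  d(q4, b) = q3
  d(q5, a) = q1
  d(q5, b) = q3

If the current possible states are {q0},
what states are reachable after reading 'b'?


Apply transition on 'b' from each current state:
  d(q0, b) = q1

{q1}


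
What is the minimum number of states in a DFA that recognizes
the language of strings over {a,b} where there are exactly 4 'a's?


States: count = 0, 1, ..., 4 (that's 5 states), plus a dead state for count > 4.
Total: 5 + 1 = 6. Accept = count-4 state.

6


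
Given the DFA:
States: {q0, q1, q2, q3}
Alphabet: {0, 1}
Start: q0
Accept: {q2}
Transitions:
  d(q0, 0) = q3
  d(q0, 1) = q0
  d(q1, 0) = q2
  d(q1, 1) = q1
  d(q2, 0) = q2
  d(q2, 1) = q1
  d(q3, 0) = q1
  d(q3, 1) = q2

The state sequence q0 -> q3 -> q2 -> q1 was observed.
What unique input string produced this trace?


Trace back each transition to find the symbol:
  q0 --[0]--> q3
  q3 --[1]--> q2
  q2 --[1]--> q1

"011"


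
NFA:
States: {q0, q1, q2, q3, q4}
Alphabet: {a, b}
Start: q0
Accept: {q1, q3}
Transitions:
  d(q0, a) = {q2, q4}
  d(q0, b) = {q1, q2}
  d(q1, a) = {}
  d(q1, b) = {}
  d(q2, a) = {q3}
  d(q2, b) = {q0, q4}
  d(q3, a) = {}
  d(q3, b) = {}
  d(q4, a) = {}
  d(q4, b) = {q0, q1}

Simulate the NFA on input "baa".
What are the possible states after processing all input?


Start: {q0}
  --b--> {q1, q2}
  --a--> {q3}
  --a--> {}

{} (empty set, no valid transitions)


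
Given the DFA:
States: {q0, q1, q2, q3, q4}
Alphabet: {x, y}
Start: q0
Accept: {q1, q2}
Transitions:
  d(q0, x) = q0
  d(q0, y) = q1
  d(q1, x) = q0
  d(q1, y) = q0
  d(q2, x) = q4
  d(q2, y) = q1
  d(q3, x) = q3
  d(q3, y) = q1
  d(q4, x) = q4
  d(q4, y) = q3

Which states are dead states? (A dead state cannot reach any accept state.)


Forward reachability from each state:
  q0 -> reaches accept state q1 (live)
  q1 -> reaches accept state q1 (live)
  q2 -> reaches accept state q1 (live)
  q3 -> reaches accept state q1 (live)
  q4 -> reaches accept state q1 (live)

None (all states can reach an accept state)


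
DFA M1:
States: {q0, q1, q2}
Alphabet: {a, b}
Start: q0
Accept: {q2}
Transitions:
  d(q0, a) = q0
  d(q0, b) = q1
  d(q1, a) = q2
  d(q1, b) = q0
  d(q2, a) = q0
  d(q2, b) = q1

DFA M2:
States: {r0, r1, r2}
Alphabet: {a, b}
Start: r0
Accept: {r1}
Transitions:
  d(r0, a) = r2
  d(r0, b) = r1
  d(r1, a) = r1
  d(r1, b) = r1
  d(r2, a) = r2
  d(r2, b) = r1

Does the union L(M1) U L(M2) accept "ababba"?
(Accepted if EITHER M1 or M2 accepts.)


M1: final=q0 accepted=False
M2: final=r1 accepted=True

Yes, union accepts


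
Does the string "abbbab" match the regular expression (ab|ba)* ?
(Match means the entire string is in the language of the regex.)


|string| = 6; first = 'a'; last = 'b'

No, "abbbab" does not match (ab|ba)*


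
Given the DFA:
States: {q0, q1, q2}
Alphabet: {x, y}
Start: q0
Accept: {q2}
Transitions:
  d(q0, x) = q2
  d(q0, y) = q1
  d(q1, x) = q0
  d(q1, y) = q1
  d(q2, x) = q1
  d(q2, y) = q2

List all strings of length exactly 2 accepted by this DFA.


All strings of length 2: 4 total
Accepted: 1

"xy"


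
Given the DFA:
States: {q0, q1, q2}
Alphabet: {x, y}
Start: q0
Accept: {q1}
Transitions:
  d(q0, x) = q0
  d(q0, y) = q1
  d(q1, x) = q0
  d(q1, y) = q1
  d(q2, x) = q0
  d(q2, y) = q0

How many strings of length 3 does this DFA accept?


Enumerating all length-3 strings:
  "xxx" -> q0 [reject]
  "xxy" -> q1 [accept]
  "xyx" -> q0 [reject]
  "xyy" -> q1 [accept]
  "yxx" -> q0 [reject]
  "yxy" -> q1 [accept]
  "yyx" -> q0 [reject]
  "yyy" -> q1 [accept]

4 out of 8


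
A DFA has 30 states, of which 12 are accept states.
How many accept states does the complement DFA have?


Complement swaps accept and non-accept states.
30 - 12 = 18

18


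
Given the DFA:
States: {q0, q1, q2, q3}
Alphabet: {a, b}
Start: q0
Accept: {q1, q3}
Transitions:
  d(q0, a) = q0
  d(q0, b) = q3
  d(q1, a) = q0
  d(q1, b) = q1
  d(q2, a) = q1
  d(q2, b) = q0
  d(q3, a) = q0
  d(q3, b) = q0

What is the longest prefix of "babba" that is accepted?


Run the DFA, marking each prefix where the state is accepting:
  "" -> q0 [reject]
  "b" -> q3 [accept]
  "ba" -> q0 [reject]
  "bab" -> q3 [accept]
  "babb" -> q0 [reject]
  "babba" -> q0 [reject]

"bab"


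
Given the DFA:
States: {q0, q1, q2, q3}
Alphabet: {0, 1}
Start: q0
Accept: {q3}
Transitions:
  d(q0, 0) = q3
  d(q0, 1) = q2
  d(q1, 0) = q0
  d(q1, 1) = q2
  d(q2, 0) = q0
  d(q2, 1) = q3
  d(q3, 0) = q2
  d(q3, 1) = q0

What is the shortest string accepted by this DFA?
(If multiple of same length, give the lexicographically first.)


BFS by string length (lex-first path to each state shown):
  len 0: q0<-""
  len 1: q2<-"1", q3<-"0"
Found accept state at length 1.

"0"


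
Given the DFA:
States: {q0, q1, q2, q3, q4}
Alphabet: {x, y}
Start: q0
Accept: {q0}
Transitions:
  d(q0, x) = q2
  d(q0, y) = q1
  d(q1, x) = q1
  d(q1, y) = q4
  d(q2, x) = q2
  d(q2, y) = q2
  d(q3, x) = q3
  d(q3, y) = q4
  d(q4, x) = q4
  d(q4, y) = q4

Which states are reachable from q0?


BFS from q0:
  layer 0: {q0}
  layer 1: {q1, q2}
  layer 2: {q4}

{q0, q1, q2, q4}


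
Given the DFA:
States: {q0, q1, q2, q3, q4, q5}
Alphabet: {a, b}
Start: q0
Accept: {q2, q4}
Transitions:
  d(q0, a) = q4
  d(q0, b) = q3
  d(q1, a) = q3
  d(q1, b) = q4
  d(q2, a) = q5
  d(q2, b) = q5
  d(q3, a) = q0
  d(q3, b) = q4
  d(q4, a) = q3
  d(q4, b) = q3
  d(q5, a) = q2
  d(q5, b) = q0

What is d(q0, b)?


Looking up transition d(q0, b)

q3


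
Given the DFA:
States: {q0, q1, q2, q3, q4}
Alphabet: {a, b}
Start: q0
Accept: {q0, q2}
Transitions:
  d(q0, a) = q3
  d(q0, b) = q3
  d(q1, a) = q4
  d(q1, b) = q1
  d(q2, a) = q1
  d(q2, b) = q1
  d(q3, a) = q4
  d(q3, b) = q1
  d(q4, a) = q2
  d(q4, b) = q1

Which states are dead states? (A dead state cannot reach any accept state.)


Forward reachability from each state:
  q0 -> reaches accept state q0 (live)
  q1 -> reaches accept state q2 (live)
  q2 -> reaches accept state q2 (live)
  q3 -> reaches accept state q2 (live)
  q4 -> reaches accept state q2 (live)

None (all states can reach an accept state)


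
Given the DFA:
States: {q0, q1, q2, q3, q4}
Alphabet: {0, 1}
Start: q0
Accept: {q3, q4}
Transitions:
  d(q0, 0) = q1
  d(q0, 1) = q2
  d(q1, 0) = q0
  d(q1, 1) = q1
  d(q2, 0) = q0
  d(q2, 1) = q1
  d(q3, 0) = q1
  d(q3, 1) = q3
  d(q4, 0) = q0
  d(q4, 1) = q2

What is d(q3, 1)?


Looking up transition d(q3, 1)

q3


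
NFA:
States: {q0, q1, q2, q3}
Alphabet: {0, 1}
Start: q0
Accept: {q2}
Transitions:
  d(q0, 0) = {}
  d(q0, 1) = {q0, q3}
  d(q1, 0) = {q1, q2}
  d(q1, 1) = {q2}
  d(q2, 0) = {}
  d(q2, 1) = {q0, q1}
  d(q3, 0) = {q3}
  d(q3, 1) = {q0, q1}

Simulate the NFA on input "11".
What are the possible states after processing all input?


Start: {q0}
  --1--> {q0, q3}
  --1--> {q0, q1, q3}

{q0, q1, q3}


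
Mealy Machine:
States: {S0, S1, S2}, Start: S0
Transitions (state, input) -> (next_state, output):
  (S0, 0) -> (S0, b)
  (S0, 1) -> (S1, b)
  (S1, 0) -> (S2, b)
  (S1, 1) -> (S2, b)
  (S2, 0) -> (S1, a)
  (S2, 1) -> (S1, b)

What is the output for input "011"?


Step-by-step:
  (S0, 0) -> (S0, b)
  (S0, 1) -> (S1, b)
  (S1, 1) -> (S2, b)

"bbb"


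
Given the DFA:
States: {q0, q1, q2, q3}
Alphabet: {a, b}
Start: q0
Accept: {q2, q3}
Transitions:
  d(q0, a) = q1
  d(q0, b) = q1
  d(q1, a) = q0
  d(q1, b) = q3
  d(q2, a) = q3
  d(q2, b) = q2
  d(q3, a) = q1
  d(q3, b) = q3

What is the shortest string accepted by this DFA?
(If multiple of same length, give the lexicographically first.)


BFS by string length (lex-first path to each state shown):
  len 0: q0<-""
  len 1: q1<-"a"
  len 2: q0<-"aa", q3<-"ab"
Found accept state at length 2.

"ab"


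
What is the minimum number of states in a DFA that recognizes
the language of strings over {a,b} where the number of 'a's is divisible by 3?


States track (count of 'a') mod 3.
Need 3 states: one per remainder 0..2; accept = remainder 0.

3


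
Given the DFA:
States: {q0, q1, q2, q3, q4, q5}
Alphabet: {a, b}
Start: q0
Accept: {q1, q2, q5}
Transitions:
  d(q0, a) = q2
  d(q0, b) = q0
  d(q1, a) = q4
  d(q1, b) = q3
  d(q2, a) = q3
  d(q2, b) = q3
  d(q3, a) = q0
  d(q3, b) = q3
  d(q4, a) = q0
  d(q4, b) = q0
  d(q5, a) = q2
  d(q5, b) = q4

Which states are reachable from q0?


BFS from q0:
  layer 0: {q0}
  layer 1: {q2}
  layer 2: {q3}

{q0, q2, q3}


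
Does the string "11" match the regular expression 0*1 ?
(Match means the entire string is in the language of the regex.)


|string| = 2; first = '1'; last = '1'

No, "11" does not match 0*1


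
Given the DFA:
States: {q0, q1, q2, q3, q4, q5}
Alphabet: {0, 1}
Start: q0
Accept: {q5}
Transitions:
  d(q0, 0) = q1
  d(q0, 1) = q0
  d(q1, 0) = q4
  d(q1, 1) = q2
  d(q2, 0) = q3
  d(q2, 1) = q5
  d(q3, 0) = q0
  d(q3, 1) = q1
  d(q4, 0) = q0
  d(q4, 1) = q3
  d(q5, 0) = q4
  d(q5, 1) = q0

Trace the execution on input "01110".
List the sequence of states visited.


Input: 01110
d(q0, 0) = q1
d(q1, 1) = q2
d(q2, 1) = q5
d(q5, 1) = q0
d(q0, 0) = q1


q0 -> q1 -> q2 -> q5 -> q0 -> q1


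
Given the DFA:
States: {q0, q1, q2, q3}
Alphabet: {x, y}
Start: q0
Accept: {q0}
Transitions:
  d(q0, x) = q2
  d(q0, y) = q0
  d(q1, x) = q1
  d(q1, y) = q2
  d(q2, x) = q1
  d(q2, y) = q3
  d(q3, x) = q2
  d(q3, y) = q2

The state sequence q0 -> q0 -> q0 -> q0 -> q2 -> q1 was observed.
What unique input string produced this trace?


Trace back each transition to find the symbol:
  q0 --[y]--> q0
  q0 --[y]--> q0
  q0 --[y]--> q0
  q0 --[x]--> q2
  q2 --[x]--> q1

"yyyxx"


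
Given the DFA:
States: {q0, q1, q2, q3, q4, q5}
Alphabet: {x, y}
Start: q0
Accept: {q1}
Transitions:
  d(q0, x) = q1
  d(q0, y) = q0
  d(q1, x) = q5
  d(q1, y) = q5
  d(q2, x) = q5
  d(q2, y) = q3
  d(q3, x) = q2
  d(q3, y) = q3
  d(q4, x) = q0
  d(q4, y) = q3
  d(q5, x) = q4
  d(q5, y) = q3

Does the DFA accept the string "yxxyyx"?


Trace: q0 -> q0 -> q1 -> q5 -> q3 -> q3 -> q2
Final state: q2
Accept states: {q1}

No, rejected (final state q2 is not an accept state)


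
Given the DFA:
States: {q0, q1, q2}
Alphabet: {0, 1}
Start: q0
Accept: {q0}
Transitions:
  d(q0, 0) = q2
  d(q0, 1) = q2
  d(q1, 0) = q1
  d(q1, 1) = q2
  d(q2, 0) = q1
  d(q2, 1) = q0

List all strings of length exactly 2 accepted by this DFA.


All strings of length 2: 4 total
Accepted: 2

"01", "11"


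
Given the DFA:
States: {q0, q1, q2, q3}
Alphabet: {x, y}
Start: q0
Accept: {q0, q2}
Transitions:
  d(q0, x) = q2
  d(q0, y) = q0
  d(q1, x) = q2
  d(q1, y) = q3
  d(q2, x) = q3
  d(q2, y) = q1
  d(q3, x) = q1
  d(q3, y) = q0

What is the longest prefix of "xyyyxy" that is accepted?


Run the DFA, marking each prefix where the state is accepting:
  "" -> q0 [accept]
  "x" -> q2 [accept]
  "xy" -> q1 [reject]
  "xyy" -> q3 [reject]
  "xyyy" -> q0 [accept]
  "xyyyx" -> q2 [accept]
  "xyyyxy" -> q1 [reject]

"xyyyx"


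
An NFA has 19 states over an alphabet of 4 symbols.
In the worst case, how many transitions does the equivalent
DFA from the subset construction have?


Subset construction: one DFA state per subset of NFA states = 2^19 = 524288 states.
Each DFA state has 4 outgoing transitions: 524288 * 4 = 2097152

2097152


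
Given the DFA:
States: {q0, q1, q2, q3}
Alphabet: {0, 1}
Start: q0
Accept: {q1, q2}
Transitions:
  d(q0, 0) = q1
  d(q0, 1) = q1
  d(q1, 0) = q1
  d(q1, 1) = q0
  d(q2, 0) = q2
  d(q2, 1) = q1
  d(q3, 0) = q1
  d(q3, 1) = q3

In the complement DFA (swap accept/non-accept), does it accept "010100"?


Trace: q0 -> q1 -> q0 -> q1 -> q0 -> q1 -> q1
Final: q1
Original accept: {q1, q2}
Complement: q1 is in original accept

No, complement rejects (original accepts)


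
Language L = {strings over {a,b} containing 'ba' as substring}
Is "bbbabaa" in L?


'ba' occurs at index 2

Yes, "bbbabaa" is in L


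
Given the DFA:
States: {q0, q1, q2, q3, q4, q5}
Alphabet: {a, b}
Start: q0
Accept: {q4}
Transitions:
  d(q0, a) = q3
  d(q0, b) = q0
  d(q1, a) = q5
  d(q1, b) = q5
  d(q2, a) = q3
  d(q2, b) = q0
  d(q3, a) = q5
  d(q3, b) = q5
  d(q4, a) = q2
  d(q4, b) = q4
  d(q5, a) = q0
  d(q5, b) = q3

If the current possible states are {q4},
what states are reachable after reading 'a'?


Apply transition on 'a' from each current state:
  d(q4, a) = q2

{q2}


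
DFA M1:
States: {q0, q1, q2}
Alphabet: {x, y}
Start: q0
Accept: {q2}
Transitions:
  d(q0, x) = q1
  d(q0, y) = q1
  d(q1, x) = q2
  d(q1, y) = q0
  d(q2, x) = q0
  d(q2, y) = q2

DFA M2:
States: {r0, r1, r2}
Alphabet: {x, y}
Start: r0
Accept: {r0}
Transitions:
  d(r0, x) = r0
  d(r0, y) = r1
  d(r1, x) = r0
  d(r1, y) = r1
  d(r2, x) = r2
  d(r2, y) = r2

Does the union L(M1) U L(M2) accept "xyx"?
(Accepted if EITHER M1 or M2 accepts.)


M1: final=q1 accepted=False
M2: final=r0 accepted=True

Yes, union accepts


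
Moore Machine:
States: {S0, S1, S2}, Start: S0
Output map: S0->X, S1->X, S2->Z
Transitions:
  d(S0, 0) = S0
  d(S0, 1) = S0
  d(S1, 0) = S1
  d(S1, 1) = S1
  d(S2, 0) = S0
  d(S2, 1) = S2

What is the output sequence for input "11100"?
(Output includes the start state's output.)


Start: S0 (output X)
  --1--> S0 (output X)
  --1--> S0 (output X)
  --1--> S0 (output X)
  --0--> S0 (output X)
  --0--> S0 (output X)

"XXXXXX"


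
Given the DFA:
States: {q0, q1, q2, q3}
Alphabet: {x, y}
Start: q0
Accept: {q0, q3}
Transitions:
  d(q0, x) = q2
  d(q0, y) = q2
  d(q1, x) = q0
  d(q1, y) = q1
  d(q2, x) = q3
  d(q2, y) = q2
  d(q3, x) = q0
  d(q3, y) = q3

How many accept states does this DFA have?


Accept states listed: {q0, q3}
Counting: q0(1) q3(2)

2


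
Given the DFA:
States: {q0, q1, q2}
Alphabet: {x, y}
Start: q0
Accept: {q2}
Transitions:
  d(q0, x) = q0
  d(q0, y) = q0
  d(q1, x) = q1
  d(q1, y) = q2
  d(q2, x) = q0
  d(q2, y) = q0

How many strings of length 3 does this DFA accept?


Enumerating all length-3 strings:
  "xxx" -> q0 [reject]
  "xxy" -> q0 [reject]
  "xyx" -> q0 [reject]
  "xyy" -> q0 [reject]
  "yxx" -> q0 [reject]
  "yxy" -> q0 [reject]
  "yyx" -> q0 [reject]
  "yyy" -> q0 [reject]

0 out of 8


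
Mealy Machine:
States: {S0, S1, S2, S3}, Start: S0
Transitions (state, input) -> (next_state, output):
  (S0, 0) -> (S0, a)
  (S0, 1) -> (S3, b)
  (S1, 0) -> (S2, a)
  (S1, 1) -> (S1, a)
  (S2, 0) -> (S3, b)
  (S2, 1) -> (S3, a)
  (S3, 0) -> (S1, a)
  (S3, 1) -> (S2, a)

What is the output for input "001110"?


Step-by-step:
  (S0, 0) -> (S0, a)
  (S0, 0) -> (S0, a)
  (S0, 1) -> (S3, b)
  (S3, 1) -> (S2, a)
  (S2, 1) -> (S3, a)
  (S3, 0) -> (S1, a)

"aabaaa"


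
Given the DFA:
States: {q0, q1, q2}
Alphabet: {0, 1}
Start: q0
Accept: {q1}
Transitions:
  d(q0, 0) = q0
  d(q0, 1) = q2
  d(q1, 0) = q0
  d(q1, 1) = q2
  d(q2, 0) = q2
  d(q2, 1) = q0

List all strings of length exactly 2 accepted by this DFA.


All strings of length 2: 4 total
Accepted: 0

None


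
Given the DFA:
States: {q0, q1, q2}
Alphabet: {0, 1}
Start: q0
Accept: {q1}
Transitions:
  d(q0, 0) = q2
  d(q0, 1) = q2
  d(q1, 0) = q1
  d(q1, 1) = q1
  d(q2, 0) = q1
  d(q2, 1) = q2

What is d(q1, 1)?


Looking up transition d(q1, 1)

q1


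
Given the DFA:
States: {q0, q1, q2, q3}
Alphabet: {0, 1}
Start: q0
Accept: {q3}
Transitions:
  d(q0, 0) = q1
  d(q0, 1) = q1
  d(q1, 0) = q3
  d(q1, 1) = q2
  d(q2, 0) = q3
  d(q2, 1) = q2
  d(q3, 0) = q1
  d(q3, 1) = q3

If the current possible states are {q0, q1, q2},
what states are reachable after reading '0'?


Apply transition on '0' from each current state:
  d(q0, 0) = q1
  d(q1, 0) = q3
  d(q2, 0) = q3

{q1, q3}


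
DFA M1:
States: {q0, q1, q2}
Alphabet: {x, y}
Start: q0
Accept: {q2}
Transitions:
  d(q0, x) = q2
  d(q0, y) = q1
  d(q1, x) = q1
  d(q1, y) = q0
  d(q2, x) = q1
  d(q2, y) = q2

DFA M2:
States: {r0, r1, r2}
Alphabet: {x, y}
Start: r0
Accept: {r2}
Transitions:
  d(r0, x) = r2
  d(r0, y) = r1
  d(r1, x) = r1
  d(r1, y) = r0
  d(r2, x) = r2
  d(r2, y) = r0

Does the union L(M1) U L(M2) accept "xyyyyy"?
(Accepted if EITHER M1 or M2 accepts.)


M1: final=q2 accepted=True
M2: final=r0 accepted=False

Yes, union accepts


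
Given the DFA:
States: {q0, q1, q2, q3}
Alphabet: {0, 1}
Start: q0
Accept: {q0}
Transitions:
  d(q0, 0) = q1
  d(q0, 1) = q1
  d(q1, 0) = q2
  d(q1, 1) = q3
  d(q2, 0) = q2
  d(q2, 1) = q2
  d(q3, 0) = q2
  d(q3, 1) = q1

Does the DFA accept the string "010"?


Trace: q0 -> q1 -> q3 -> q2
Final state: q2
Accept states: {q0}

No, rejected (final state q2 is not an accept state)


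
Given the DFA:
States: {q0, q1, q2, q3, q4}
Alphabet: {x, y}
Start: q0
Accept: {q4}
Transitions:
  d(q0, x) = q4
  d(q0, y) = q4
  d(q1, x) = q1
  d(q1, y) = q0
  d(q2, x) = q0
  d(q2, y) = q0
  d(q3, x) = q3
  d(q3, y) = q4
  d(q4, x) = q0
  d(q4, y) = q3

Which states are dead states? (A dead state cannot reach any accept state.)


Forward reachability from each state:
  q0 -> reaches accept state q4 (live)
  q1 -> reaches accept state q4 (live)
  q2 -> reaches accept state q4 (live)
  q3 -> reaches accept state q4 (live)
  q4 -> reaches accept state q4 (live)

None (all states can reach an accept state)


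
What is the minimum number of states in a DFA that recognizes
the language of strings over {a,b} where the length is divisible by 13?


States track (length) mod 13.
Need 13 states: one per remainder 0..12; accept = remainder 0.

13


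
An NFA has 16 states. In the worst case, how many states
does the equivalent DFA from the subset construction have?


Subset construction: one DFA state per subset of NFA states.
2^16 = 65536

65536


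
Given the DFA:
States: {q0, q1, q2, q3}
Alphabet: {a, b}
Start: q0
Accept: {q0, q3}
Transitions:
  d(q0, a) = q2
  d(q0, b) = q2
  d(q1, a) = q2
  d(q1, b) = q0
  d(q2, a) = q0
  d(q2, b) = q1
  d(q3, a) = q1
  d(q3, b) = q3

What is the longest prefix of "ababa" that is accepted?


Run the DFA, marking each prefix where the state is accepting:
  "" -> q0 [accept]
  "a" -> q2 [reject]
  "ab" -> q1 [reject]
  "aba" -> q2 [reject]
  "abab" -> q1 [reject]
  "ababa" -> q2 [reject]

""


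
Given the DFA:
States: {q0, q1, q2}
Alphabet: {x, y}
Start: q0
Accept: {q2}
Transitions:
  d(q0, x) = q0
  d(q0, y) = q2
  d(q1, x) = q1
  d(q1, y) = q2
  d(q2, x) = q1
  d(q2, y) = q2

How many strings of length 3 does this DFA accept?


Enumerating all length-3 strings:
  "xxx" -> q0 [reject]
  "xxy" -> q2 [accept]
  "xyx" -> q1 [reject]
  "xyy" -> q2 [accept]
  "yxx" -> q1 [reject]
  "yxy" -> q2 [accept]
  "yyx" -> q1 [reject]
  "yyy" -> q2 [accept]

4 out of 8


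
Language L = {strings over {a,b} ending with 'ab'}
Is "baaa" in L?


last two symbols = 'aa'

No, "baaa" is not in L


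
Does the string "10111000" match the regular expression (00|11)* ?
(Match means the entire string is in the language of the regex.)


|string| = 8; first = '1'; last = '0'

No, "10111000" does not match (00|11)*


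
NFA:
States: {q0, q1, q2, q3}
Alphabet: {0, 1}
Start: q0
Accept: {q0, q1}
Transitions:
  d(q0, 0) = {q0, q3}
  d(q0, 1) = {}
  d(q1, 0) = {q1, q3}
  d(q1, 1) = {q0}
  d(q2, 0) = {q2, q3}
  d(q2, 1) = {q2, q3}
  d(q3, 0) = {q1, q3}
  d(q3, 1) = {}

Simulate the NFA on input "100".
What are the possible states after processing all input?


Start: {q0}
  --1--> {}
  --0--> {}
  --0--> {}

{} (empty set, no valid transitions)


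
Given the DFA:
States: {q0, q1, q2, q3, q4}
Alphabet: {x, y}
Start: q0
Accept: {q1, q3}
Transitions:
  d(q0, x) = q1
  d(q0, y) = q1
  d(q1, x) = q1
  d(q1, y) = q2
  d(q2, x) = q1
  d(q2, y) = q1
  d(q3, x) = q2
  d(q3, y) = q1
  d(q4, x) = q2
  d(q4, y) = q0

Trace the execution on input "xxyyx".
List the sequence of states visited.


Input: xxyyx
d(q0, x) = q1
d(q1, x) = q1
d(q1, y) = q2
d(q2, y) = q1
d(q1, x) = q1


q0 -> q1 -> q1 -> q2 -> q1 -> q1


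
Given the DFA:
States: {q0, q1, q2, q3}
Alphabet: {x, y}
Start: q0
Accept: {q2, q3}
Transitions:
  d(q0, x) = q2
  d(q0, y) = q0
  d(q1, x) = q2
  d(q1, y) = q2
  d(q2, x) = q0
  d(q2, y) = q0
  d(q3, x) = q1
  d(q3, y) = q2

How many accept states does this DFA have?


Accept states listed: {q2, q3}
Counting: q2(1) q3(2)

2


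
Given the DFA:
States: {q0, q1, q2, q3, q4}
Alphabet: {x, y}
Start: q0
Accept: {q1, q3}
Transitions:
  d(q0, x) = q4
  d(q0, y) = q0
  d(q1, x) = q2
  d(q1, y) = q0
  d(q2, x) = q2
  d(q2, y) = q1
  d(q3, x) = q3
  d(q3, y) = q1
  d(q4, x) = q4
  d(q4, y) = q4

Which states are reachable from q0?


BFS from q0:
  layer 0: {q0}
  layer 1: {q4}

{q0, q4}


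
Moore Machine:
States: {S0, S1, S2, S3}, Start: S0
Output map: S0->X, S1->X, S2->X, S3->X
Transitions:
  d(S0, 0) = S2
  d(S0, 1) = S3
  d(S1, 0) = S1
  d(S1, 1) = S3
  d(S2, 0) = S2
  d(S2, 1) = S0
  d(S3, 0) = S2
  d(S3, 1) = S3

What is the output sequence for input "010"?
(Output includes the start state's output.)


Start: S0 (output X)
  --0--> S2 (output X)
  --1--> S0 (output X)
  --0--> S2 (output X)

"XXXX"


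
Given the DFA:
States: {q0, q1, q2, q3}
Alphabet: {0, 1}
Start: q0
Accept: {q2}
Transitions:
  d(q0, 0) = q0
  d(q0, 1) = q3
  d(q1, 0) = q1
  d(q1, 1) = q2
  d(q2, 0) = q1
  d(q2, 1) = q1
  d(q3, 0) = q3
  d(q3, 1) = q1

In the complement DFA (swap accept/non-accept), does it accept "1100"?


Trace: q0 -> q3 -> q1 -> q1 -> q1
Final: q1
Original accept: {q2}
Complement: q1 is not in original accept

Yes, complement accepts (original rejects)


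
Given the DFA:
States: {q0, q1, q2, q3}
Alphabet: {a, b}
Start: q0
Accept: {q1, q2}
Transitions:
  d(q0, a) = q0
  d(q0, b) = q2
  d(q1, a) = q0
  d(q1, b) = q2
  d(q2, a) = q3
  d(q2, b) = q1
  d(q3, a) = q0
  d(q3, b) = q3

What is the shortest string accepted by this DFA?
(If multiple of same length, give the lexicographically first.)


BFS by string length (lex-first path to each state shown):
  len 0: q0<-""
  len 1: q0<-"a", q2<-"b"
Found accept state at length 1.

"b"


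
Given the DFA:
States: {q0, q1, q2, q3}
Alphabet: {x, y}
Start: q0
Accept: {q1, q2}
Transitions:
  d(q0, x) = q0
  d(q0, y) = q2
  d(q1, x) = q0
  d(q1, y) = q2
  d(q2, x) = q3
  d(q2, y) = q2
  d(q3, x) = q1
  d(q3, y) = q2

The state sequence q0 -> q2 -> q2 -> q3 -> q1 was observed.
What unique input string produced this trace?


Trace back each transition to find the symbol:
  q0 --[y]--> q2
  q2 --[y]--> q2
  q2 --[x]--> q3
  q3 --[x]--> q1

"yyxx"


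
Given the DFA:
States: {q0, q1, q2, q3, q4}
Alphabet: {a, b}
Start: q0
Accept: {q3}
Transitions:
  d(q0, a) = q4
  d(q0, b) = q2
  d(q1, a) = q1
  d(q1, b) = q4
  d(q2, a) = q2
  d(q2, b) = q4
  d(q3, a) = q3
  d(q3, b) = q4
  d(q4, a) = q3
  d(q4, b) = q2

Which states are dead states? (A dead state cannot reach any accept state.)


Forward reachability from each state:
  q0 -> reaches accept state q3 (live)
  q1 -> reaches accept state q3 (live)
  q2 -> reaches accept state q3 (live)
  q3 -> reaches accept state q3 (live)
  q4 -> reaches accept state q3 (live)

None (all states can reach an accept state)


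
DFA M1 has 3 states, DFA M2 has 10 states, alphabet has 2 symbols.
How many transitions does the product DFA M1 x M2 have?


Product DFA has 3 * 10 = 30 states.
Each has 2 transitions: 30 * 2 = 60

60


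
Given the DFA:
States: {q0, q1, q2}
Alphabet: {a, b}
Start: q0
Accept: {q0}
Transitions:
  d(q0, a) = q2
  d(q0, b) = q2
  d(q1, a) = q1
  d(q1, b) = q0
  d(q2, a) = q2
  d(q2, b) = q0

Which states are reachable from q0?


BFS from q0:
  layer 0: {q0}
  layer 1: {q2}

{q0, q2}


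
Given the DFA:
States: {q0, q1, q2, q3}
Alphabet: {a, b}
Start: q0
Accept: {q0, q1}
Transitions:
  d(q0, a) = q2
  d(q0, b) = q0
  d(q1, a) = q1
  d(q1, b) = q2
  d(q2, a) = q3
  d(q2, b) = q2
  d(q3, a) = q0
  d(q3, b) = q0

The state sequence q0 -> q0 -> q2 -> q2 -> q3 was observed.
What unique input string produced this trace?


Trace back each transition to find the symbol:
  q0 --[b]--> q0
  q0 --[a]--> q2
  q2 --[b]--> q2
  q2 --[a]--> q3

"baba"


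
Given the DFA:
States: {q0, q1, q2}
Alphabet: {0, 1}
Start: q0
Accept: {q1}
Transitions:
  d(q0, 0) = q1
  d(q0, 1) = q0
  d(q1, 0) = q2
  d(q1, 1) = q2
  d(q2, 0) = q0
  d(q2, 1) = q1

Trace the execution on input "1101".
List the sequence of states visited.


Input: 1101
d(q0, 1) = q0
d(q0, 1) = q0
d(q0, 0) = q1
d(q1, 1) = q2


q0 -> q0 -> q0 -> q1 -> q2


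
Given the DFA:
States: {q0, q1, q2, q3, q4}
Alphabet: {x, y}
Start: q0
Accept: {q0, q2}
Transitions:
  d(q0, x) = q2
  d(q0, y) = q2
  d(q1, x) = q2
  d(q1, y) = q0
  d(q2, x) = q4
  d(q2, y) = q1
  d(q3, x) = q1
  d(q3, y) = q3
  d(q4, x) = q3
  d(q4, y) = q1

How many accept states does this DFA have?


Accept states listed: {q0, q2}
Counting: q0(1) q2(2)

2


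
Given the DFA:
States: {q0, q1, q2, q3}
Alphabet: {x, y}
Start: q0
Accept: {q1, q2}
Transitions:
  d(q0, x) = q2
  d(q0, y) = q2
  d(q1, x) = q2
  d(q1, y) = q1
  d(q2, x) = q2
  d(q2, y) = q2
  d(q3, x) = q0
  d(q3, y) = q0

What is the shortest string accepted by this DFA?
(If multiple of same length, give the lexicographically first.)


BFS by string length (lex-first path to each state shown):
  len 0: q0<-""
  len 1: q2<-"x"
Found accept state at length 1.

"x"


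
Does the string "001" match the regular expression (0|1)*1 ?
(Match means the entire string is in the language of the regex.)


|string| = 3; first = '0'; last = '1'

Yes, "001" matches (0|1)*1


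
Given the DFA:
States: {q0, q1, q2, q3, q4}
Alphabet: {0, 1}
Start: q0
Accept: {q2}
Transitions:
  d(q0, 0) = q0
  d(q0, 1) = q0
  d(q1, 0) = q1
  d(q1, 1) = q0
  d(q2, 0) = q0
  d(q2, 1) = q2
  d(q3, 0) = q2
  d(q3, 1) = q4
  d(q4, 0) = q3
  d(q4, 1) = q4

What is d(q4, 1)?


Looking up transition d(q4, 1)

q4


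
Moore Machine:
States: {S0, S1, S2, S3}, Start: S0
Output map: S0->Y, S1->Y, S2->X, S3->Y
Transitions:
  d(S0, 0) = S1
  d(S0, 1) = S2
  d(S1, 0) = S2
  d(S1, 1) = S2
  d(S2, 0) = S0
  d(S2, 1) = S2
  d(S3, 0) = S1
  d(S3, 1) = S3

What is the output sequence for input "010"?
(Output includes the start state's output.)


Start: S0 (output Y)
  --0--> S1 (output Y)
  --1--> S2 (output X)
  --0--> S0 (output Y)

"YYXY"


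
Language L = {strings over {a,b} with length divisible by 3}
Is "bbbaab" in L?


length = 6; 6 mod 3 = 0

Yes, "bbbaab" is in L


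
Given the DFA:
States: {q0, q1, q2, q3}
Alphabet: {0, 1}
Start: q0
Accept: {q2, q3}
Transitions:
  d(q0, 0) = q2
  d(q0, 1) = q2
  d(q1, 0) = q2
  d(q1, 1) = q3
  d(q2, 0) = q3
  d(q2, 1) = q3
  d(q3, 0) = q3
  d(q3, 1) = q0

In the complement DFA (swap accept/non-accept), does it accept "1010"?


Trace: q0 -> q2 -> q3 -> q0 -> q2
Final: q2
Original accept: {q2, q3}
Complement: q2 is in original accept

No, complement rejects (original accepts)


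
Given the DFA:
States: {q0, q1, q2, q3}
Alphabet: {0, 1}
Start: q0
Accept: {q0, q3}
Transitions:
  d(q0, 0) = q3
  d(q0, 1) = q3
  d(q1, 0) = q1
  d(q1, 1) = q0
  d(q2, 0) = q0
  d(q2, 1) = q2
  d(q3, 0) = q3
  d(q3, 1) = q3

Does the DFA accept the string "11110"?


Trace: q0 -> q3 -> q3 -> q3 -> q3 -> q3
Final state: q3
Accept states: {q0, q3}

Yes, accepted (final state q3 is an accept state)


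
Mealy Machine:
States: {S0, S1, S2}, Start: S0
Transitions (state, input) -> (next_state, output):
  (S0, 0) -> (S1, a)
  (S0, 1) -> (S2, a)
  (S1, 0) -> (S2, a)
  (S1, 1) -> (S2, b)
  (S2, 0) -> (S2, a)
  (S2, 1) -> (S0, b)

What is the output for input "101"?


Step-by-step:
  (S0, 1) -> (S2, a)
  (S2, 0) -> (S2, a)
  (S2, 1) -> (S0, b)

"aab"


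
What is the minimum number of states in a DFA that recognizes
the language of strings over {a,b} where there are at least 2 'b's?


States: count = 0, 1, ..., 1, and a final '>= 2' state.
Total: 2 + 1 = 3. Accept = '>= 2' state.

3


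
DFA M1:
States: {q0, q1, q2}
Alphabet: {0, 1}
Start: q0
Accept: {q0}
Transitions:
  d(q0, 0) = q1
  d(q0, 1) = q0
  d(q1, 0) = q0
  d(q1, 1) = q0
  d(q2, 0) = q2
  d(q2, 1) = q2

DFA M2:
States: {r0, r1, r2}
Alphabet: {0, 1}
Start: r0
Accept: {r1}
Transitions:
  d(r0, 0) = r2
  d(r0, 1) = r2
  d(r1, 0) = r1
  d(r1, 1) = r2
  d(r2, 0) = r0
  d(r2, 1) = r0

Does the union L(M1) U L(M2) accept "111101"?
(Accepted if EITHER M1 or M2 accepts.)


M1: final=q0 accepted=True
M2: final=r0 accepted=False

Yes, union accepts


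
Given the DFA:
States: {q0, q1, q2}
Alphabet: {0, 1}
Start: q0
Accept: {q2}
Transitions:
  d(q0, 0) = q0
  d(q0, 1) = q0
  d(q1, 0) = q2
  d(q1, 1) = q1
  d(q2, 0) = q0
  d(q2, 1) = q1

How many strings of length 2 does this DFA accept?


Enumerating all length-2 strings:
  "00" -> q0 [reject]
  "01" -> q0 [reject]
  "10" -> q0 [reject]
  "11" -> q0 [reject]

0 out of 4


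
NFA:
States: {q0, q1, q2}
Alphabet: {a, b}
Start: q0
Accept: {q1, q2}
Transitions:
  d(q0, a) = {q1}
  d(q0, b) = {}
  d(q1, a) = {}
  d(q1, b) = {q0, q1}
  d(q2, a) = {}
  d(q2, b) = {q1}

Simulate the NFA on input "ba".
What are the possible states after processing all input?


Start: {q0}
  --b--> {}
  --a--> {}

{} (empty set, no valid transitions)


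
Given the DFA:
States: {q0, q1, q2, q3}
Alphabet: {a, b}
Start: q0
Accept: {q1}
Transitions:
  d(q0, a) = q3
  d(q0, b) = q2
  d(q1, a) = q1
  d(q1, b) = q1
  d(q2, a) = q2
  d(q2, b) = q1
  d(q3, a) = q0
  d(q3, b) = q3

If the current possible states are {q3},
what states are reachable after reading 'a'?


Apply transition on 'a' from each current state:
  d(q3, a) = q0

{q0}


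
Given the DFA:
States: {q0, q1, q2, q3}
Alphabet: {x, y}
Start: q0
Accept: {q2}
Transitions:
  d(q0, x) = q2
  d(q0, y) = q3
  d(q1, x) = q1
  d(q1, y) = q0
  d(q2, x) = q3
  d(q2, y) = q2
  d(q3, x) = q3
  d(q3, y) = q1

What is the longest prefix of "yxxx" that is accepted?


Run the DFA, marking each prefix where the state is accepting:
  "" -> q0 [reject]
  "y" -> q3 [reject]
  "yx" -> q3 [reject]
  "yxx" -> q3 [reject]
  "yxxx" -> q3 [reject]

No prefix is accepted


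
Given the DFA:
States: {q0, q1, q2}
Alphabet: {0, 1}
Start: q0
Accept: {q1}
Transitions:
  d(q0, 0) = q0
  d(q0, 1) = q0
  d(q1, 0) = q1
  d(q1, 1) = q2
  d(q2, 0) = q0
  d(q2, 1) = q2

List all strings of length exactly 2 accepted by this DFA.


All strings of length 2: 4 total
Accepted: 0

None


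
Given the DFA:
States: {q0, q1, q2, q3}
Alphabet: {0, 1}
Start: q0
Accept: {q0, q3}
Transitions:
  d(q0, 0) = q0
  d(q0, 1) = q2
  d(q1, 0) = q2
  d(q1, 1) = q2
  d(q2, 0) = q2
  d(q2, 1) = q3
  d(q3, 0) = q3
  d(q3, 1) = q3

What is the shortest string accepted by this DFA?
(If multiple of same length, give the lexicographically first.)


BFS by string length (lex-first path to each state shown):
  len 0: q0<-""
Found accept state at length 0.

"" (empty string)


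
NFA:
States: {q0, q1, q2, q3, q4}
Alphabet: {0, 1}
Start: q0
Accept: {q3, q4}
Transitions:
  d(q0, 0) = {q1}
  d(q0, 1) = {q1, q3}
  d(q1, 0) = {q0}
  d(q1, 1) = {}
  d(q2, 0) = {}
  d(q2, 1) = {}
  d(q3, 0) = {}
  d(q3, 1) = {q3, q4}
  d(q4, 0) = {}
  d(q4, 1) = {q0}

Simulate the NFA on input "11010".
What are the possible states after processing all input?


Start: {q0}
  --1--> {q1, q3}
  --1--> {q3, q4}
  --0--> {}
  --1--> {}
  --0--> {}

{} (empty set, no valid transitions)


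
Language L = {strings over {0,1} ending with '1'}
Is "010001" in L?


last symbol = '1'

Yes, "010001" is in L


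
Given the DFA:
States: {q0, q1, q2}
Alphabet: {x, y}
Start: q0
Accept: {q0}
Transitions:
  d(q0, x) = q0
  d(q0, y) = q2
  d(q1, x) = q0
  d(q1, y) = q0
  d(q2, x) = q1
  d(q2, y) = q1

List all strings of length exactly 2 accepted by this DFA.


All strings of length 2: 4 total
Accepted: 1

"xx"


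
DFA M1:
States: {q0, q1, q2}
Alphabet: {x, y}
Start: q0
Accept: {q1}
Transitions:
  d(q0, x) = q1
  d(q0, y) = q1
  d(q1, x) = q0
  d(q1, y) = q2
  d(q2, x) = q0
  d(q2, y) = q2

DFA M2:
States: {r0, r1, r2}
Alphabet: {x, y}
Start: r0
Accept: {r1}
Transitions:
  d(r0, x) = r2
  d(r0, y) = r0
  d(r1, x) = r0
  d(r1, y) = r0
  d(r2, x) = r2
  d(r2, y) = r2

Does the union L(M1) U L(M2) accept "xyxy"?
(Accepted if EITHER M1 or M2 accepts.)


M1: final=q1 accepted=True
M2: final=r2 accepted=False

Yes, union accepts
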